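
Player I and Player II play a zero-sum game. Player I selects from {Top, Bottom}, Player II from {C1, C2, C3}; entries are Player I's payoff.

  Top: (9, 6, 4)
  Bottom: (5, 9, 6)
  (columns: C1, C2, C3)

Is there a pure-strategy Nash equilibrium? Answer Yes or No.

No

Row minima: Top → 4, Bottom → 5; maximin = 5.
Column maxima: C1 → 9, C2 → 9, C3 → 6; minimax = 6.
5 ≠ 6, so no pure-strategy equilibrium exists.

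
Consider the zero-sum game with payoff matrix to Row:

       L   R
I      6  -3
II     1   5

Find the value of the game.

Row minima: I → -3, II → 1; maximin = 1.
Column maxima: L → 6, R → 5; minimax = 5.
1 ≠ 5, so there is no saddle point; optimal play is mixed.
Let Row play I with probability p. Expected payoff against L: 6p + 1(1−p) = 5p + 1; against R: (-3)p + 5(1−p) = −8p + 5.
Setting these equal: 5p + 1 = −8p + 5 ⇒ 13p = 4 ⇒ p = 4/13, and the value is (5)·(4/13) + 1 = 33/13.
For Column: with q = P(L), equating I's and II's payoffs gives 9q − 3 = −4q + 5 ⇒ q = 8/13.

33/13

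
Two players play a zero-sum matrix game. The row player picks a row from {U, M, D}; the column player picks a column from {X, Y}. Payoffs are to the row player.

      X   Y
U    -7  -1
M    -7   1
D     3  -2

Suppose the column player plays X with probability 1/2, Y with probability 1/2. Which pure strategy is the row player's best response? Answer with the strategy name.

Expected payoff of U: (1/2)·(-7) + (1/2)·(-1) = -4.
Expected payoff of M: (1/2)·(-7) + (1/2)·1 = -3.
Expected payoff of D: (1/2)·3 + (1/2)·(-2) = 1/2.
The largest is 1/2, so the row player's best response is D.

D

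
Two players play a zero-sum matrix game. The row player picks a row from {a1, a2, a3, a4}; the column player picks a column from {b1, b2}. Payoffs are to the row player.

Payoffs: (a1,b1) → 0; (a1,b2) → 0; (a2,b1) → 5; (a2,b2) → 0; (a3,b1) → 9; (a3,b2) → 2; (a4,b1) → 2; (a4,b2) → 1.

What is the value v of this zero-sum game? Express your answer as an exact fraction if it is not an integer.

2

Row minima: a1 → 0, a2 → 0, a3 → 2, a4 → 1; maximin = 2.
Column maxima: b1 → 9, b2 → 2; minimax = 2.
Since maximin = minimax = 2, there is a saddle point and the value is 2.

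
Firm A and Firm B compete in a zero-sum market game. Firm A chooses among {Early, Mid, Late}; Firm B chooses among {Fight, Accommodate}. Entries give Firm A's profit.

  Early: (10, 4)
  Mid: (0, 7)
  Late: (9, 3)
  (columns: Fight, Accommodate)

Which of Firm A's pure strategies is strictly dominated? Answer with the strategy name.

Late

Early gives a strictly higher payoff than Late against every column: 10 > 9, 4 > 3.
So Late is strictly dominated and Firm A never plays it.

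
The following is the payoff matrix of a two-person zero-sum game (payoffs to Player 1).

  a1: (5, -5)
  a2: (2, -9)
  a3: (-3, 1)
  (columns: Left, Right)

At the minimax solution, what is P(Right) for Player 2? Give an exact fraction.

Row minima: a1 → -5, a2 → -9, a3 → -3; maximin = -3.
Column maxima: Left → 5, Right → 1; minimax = 1.
-3 ≠ 1, so there is no saddle point; optimal play is mixed.
a2 is strictly dominated by a1, so Player 1 never plays it.
On the remaining 2×2 (a1, a3 vs Left, Right):
Let Player 1 play a1 with probability p. Expected payoff against Left: 5p + (-3)(1−p) = 8p − 3; against Right: (-5)p + 1(1−p) = −6p + 1.
Setting these equal: 8p − 3 = −6p + 1 ⇒ 14p = 4 ⇒ p = 2/7, and the value is (8)·(2/7) − 3 = -5/7.
For Player 2: with q = P(Left), equating a1's and a3's payoffs gives 10q − 5 = −4q + 1 ⇒ q = 3/7.

4/7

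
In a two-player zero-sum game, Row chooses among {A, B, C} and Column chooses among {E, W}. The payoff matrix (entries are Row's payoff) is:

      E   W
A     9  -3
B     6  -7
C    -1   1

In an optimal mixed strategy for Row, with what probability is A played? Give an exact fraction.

1/7

Row minima: A → -3, B → -7, C → -1; maximin = -1.
Column maxima: E → 9, W → 1; minimax = 1.
-1 ≠ 1, so there is no saddle point; optimal play is mixed.
B is strictly dominated by A, so Row never plays it.
On the remaining 2×2 (A, C vs E, W):
Let Row play A with probability p. Expected payoff against E: 9p + (-1)(1−p) = 10p − 1; against W: (-3)p + 1(1−p) = −4p + 1.
Setting these equal: 10p − 1 = −4p + 1 ⇒ 14p = 2 ⇒ p = 1/7, and the value is (10)·(1/7) − 1 = 3/7.
For Column: with q = P(E), equating A's and C's payoffs gives 12q − 3 = −2q + 1 ⇒ q = 2/7.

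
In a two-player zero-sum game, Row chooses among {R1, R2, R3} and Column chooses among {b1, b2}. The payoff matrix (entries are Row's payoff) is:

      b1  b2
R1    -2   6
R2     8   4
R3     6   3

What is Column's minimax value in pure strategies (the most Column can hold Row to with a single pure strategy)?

6

Column maxima: b1 → 8, b2 → 6.
The smallest of these is 6.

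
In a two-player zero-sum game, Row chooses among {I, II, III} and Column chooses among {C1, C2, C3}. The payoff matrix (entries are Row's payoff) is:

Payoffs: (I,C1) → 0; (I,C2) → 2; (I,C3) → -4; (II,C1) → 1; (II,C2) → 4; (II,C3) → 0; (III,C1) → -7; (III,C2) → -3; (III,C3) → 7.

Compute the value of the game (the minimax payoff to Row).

7/15

Row minima: I → -4, II → 0, III → -7; maximin = 0.
Column maxima: C1 → 1, C2 → 4, C3 → 7; minimax = 1.
0 ≠ 1, so there is no saddle point; optimal play is mixed.
I is strictly dominated by II, so Row never plays it.
C2 is strictly dominated by C1 (it gives Row strictly more in every row), so Column never plays it.
On the remaining 2×2 (II, III vs C1, C3):
Let Row play II with probability p. Expected payoff against C1: 1p + (-7)(1−p) = 8p − 7; against C3: 0p + 7(1−p) = −7p + 7.
Setting these equal: 8p − 7 = −7p + 7 ⇒ 15p = 14 ⇒ p = 14/15, and the value is (8)·(14/15) − 7 = 7/15.
For Column: with q = P(C1), equating II's and III's payoffs gives q = −14q + 7 ⇒ q = 7/15.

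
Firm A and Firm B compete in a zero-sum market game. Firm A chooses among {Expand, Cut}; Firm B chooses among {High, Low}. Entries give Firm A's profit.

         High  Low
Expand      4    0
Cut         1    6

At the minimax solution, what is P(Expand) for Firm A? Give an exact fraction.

Row minima: Expand → 0, Cut → 1; maximin = 1.
Column maxima: High → 4, Low → 6; minimax = 4.
1 ≠ 4, so there is no saddle point; optimal play is mixed.
Let Firm A play Expand with probability p. Expected payoff against High: 4p + 1(1−p) = 3p + 1; against Low: 0p + 6(1−p) = −6p + 6.
Setting these equal: 3p + 1 = −6p + 6 ⇒ 9p = 5 ⇒ p = 5/9, and the value is (3)·(5/9) + 1 = 8/3.
For Firm B: with q = P(High), equating Expand's and Cut's payoffs gives 4q = −5q + 6 ⇒ q = 2/3.

5/9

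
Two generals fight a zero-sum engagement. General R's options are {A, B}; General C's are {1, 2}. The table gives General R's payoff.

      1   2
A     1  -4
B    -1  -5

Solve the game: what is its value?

Row minima: A → -4, B → -5; maximin = -4.
Column maxima: 1 → 1, 2 → -4; minimax = -4.
Since maximin = minimax = -4, there is a saddle point and the value is -4.

-4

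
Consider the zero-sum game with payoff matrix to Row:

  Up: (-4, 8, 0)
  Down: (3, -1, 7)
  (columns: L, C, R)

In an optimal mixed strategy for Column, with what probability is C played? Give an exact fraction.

7/16

Row minima: Up → -4, Down → -1; maximin = -1.
Column maxima: L → 3, C → 8, R → 7; minimax = 3.
-1 ≠ 3, so there is no saddle point; optimal play is mixed.
R is strictly dominated by L (it gives Row strictly more in every row), so Column never plays it.
On the remaining 2×2 (Up, Down vs L, C):
Let Row play Up with probability p. Expected payoff against L: (-4)p + 3(1−p) = −7p + 3; against C: 8p + (-1)(1−p) = 9p − 1.
Setting these equal: −7p + 3 = 9p − 1 ⇒ −16p = -4 ⇒ p = 1/4, and the value is (-7)·(1/4) + 3 = 5/4.
For Column: with q = P(L), equating Up's and Down's payoffs gives −12q + 8 = 4q − 1 ⇒ q = 9/16.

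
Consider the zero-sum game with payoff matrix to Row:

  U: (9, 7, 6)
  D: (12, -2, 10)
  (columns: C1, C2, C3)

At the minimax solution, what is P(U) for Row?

12/13

Row minima: U → 6, D → -2; maximin = 6.
Column maxima: C1 → 12, C2 → 7, C3 → 10; minimax = 7.
6 ≠ 7, so there is no saddle point; optimal play is mixed.
C1 is strictly dominated by C2 (it gives Row strictly more in every row), so Column never plays it.
On the remaining 2×2 (U, D vs C2, C3):
Let Row play U with probability p. Expected payoff against C2: 7p + (-2)(1−p) = 9p − 2; against C3: 6p + 10(1−p) = −4p + 10.
Setting these equal: 9p − 2 = −4p + 10 ⇒ 13p = 12 ⇒ p = 12/13, and the value is (9)·(12/13) − 2 = 82/13.
For Column: with q = P(C2), equating U's and D's payoffs gives q + 6 = −12q + 10 ⇒ q = 4/13.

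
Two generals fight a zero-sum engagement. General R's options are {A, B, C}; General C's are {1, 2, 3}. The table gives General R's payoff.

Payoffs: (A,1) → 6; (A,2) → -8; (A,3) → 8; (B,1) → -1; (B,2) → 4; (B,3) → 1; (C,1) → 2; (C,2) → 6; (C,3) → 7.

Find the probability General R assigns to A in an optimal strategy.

2/9

Row minima: A → -8, B → -1, C → 2; maximin = 2.
Column maxima: 1 → 6, 2 → 6, 3 → 8; minimax = 6.
2 ≠ 6, so there is no saddle point; optimal play is mixed.
B is strictly dominated by C, so General R never plays it.
3 is strictly dominated by 1 (it gives General R strictly more in every row), so General C never plays it.
On the remaining 2×2 (A, C vs 1, 2):
Let General R play A with probability p. Expected payoff against 1: 6p + 2(1−p) = 4p + 2; against 2: (-8)p + 6(1−p) = −14p + 6.
Setting these equal: 4p + 2 = −14p + 6 ⇒ 18p = 4 ⇒ p = 2/9, and the value is (4)·(2/9) + 2 = 26/9.
For General C: with q = P(1), equating A's and C's payoffs gives 14q − 8 = −4q + 6 ⇒ q = 7/9.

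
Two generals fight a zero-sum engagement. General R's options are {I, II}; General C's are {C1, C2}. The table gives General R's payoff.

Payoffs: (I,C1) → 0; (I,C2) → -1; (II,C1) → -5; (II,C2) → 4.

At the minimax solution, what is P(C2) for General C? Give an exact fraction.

1/2

Row minima: I → -1, II → -5; maximin = -1.
Column maxima: C1 → 0, C2 → 4; minimax = 0.
-1 ≠ 0, so there is no saddle point; optimal play is mixed.
Let General R play I with probability p. Expected payoff against C1: 0p + (-5)(1−p) = 5p − 5; against C2: (-1)p + 4(1−p) = −5p + 4.
Setting these equal: 5p − 5 = −5p + 4 ⇒ 10p = 9 ⇒ p = 9/10, and the value is (5)·(9/10) − 5 = -1/2.
For General C: with q = P(C1), equating I's and II's payoffs gives q − 1 = −9q + 4 ⇒ q = 1/2.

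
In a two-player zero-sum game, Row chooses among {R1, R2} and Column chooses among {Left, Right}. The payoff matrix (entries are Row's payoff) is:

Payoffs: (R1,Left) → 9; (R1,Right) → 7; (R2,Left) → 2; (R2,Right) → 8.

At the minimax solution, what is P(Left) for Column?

Row minima: R1 → 7, R2 → 2; maximin = 7.
Column maxima: Left → 9, Right → 8; minimax = 8.
7 ≠ 8, so there is no saddle point; optimal play is mixed.
Let Row play R1 with probability p. Expected payoff against Left: 9p + 2(1−p) = 7p + 2; against Right: 7p + 8(1−p) = −p + 8.
Setting these equal: 7p + 2 = −p + 8 ⇒ 8p = 6 ⇒ p = 3/4, and the value is (7)·(3/4) + 2 = 29/4.
For Column: with q = P(Left), equating R1's and R2's payoffs gives 2q + 7 = −6q + 8 ⇒ q = 1/8.

1/8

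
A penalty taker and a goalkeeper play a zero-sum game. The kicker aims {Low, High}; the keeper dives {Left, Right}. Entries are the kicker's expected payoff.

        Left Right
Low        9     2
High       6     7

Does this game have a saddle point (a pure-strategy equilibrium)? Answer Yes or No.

No

Row minima: Low → 2, High → 6; maximin = 6.
Column maxima: Left → 9, Right → 7; minimax = 7.
6 ≠ 7, so no pure-strategy equilibrium exists.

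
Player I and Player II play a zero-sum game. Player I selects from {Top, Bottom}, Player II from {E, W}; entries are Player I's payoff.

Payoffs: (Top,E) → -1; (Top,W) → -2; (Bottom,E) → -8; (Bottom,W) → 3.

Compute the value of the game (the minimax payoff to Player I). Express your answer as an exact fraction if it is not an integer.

Row minima: Top → -2, Bottom → -8; maximin = -2.
Column maxima: E → -1, W → 3; minimax = -1.
-2 ≠ -1, so there is no saddle point; optimal play is mixed.
Let Player I play Top with probability p. Expected payoff against E: (-1)p + (-8)(1−p) = 7p − 8; against W: (-2)p + 3(1−p) = −5p + 3.
Setting these equal: 7p − 8 = −5p + 3 ⇒ 12p = 11 ⇒ p = 11/12, and the value is (7)·(11/12) − 8 = -19/12.
For Player II: with q = P(E), equating Top's and Bottom's payoffs gives q − 2 = −11q + 3 ⇒ q = 5/12.

-19/12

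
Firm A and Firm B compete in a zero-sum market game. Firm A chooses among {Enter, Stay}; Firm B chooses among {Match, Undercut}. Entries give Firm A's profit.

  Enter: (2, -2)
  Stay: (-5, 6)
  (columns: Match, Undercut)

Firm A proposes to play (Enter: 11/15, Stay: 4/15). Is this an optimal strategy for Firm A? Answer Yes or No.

Against Match this mix gives (11/15)·2 + (4/15)·(-5) = 2/15.
Against Undercut this mix gives (11/15)·(-2) + (4/15)·6 = 2/15.
All of Firm B's active replies (Match, Undercut) yield 2/15, and no column does worse for Firm A. The mix makes Firm B indifferent and guarantees 2/15, so it is optimal.

Yes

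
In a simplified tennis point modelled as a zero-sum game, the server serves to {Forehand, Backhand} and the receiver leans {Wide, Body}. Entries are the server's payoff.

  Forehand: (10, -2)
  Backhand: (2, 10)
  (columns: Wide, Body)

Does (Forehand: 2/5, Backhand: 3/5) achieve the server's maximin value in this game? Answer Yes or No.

Against Wide this mix gives (2/5)·10 + (3/5)·2 = 26/5.
Against Body this mix gives (2/5)·(-2) + (3/5)·10 = 26/5.
All of the receiver's active replies (Wide, Body) yield 26/5, and no column does worse for the server. The mix makes the receiver indifferent and guarantees 26/5, so it is optimal.

Yes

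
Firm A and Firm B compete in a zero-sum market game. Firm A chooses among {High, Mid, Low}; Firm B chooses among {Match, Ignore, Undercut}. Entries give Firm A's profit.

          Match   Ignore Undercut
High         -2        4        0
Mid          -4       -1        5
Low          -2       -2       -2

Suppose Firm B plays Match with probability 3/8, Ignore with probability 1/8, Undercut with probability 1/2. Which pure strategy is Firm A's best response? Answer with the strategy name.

Expected payoff of High: (3/8)·(-2) + (1/8)·4 + (1/2)·0 = -1/4.
Expected payoff of Mid: (3/8)·(-4) + (1/8)·(-1) + (1/2)·5 = 7/8.
Expected payoff of Low: (3/8)·(-2) + (1/8)·(-2) + (1/2)·(-2) = -2.
The largest is 7/8, so Firm A's best response is Mid.

Mid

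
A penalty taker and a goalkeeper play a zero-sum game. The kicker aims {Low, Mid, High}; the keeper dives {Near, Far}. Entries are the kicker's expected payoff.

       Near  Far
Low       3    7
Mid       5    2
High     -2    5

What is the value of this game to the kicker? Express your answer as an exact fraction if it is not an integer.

Row minima: Low → 3, Mid → 2, High → -2; maximin = 3.
Column maxima: Near → 5, Far → 7; minimax = 5.
3 ≠ 5, so there is no saddle point; optimal play is mixed.
High is strictly dominated by Low, so the kicker never plays it.
On the remaining 2×2 (Low, Mid vs Near, Far):
Let the kicker play Low with probability p. Expected payoff against Near: 3p + 5(1−p) = −2p + 5; against Far: 7p + 2(1−p) = 5p + 2.
Setting these equal: −2p + 5 = 5p + 2 ⇒ −7p = -3 ⇒ p = 3/7, and the value is (-2)·(3/7) + 5 = 29/7.
For the keeper: with q = P(Near), equating Low's and Mid's payoffs gives −4q + 7 = 3q + 2 ⇒ q = 5/7.

29/7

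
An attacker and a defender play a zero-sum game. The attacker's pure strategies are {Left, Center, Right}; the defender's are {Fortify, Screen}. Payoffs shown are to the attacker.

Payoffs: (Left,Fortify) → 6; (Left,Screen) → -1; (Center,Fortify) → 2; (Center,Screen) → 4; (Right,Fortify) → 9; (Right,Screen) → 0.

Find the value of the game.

Row minima: Left → -1, Center → 2, Right → 0; maximin = 2.
Column maxima: Fortify → 9, Screen → 4; minimax = 4.
2 ≠ 4, so there is no saddle point; optimal play is mixed.
Left is strictly dominated by Right, so the attacker never plays it.
On the remaining 2×2 (Center, Right vs Fortify, Screen):
Let the attacker play Center with probability p. Expected payoff against Fortify: 2p + 9(1−p) = −7p + 9; against Screen: 4p + 0(1−p) = 4p.
Setting these equal: −7p + 9 = 4p ⇒ −11p = -9 ⇒ p = 9/11, and the value is (-7)·(9/11) + 9 = 36/11.
For the defender: with q = P(Fortify), equating Center's and Right's payoffs gives −2q + 4 = 9q ⇒ q = 4/11.

36/11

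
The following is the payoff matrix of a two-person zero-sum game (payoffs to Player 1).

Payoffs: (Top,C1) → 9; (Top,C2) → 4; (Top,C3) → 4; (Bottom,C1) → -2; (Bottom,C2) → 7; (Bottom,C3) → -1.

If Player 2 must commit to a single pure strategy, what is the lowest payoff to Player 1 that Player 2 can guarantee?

4

Column maxima: C1 → 9, C2 → 7, C3 → 4.
The smallest of these is 4.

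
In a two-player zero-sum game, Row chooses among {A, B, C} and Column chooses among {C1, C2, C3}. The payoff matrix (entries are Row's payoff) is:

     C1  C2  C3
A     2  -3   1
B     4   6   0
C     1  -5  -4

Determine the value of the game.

Row minima: A → -3, B → 0, C → -5; maximin = 0.
Column maxima: C1 → 4, C2 → 6, C3 → 1; minimax = 1.
0 ≠ 1, so there is no saddle point; optimal play is mixed.
C is strictly dominated by A, so Row never plays it.
C1 is strictly dominated by C3 (it gives Row strictly more in every row), so Column never plays it.
On the remaining 2×2 (A, B vs C2, C3):
Let Row play A with probability p. Expected payoff against C2: (-3)p + 6(1−p) = −9p + 6; against C3: 1p + 0(1−p) = p.
Setting these equal: −9p + 6 = p ⇒ −10p = -6 ⇒ p = 3/5, and the value is (-9)·(3/5) + 6 = 3/5.
For Column: with q = P(C2), equating A's and B's payoffs gives −4q + 1 = 6q ⇒ q = 1/10.

3/5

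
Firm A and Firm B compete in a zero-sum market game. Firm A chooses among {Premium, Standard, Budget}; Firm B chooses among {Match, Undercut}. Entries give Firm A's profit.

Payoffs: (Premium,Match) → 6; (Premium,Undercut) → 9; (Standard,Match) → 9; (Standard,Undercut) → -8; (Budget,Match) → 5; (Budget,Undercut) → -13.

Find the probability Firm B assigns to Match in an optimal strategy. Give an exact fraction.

Row minima: Premium → 6, Standard → -8, Budget → -13; maximin = 6.
Column maxima: Match → 9, Undercut → 9; minimax = 9.
6 ≠ 9, so there is no saddle point; optimal play is mixed.
Budget is strictly dominated by Premium, so Firm A never plays it.
On the remaining 2×2 (Premium, Standard vs Match, Undercut):
Let Firm A play Premium with probability p. Expected payoff against Match: 6p + 9(1−p) = −3p + 9; against Undercut: 9p + (-8)(1−p) = 17p − 8.
Setting these equal: −3p + 9 = 17p − 8 ⇒ −20p = -17 ⇒ p = 17/20, and the value is (-3)·(17/20) + 9 = 129/20.
For Firm B: with q = P(Match), equating Premium's and Standard's payoffs gives −3q + 9 = 17q − 8 ⇒ q = 17/20.

17/20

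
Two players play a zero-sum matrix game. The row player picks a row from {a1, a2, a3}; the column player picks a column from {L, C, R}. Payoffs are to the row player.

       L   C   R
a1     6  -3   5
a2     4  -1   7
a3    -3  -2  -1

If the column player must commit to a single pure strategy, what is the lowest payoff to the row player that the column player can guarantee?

Column maxima: L → 6, C → -1, R → 7.
The smallest of these is -1.

-1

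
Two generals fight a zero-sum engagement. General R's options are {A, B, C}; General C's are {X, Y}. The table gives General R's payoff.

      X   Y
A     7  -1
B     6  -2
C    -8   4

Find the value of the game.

Row minima: A → -1, B → -2, C → -8; maximin = -1.
Column maxima: X → 7, Y → 4; minimax = 4.
-1 ≠ 4, so there is no saddle point; optimal play is mixed.
B is strictly dominated by A, so General R never plays it.
On the remaining 2×2 (A, C vs X, Y):
Let General R play A with probability p. Expected payoff against X: 7p + (-8)(1−p) = 15p − 8; against Y: (-1)p + 4(1−p) = −5p + 4.
Setting these equal: 15p − 8 = −5p + 4 ⇒ 20p = 12 ⇒ p = 3/5, and the value is (15)·(3/5) − 8 = 1.
For General C: with q = P(X), equating A's and C's payoffs gives 8q − 1 = −12q + 4 ⇒ q = 1/4.

1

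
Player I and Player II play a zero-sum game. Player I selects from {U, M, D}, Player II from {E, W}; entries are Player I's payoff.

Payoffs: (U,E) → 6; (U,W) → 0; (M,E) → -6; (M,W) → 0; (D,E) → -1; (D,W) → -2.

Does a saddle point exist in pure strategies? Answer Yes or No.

Yes

Row minima: U → 0, M → -6, D → -2; maximin = 0.
Column maxima: E → 6, W → 0; minimax = 0.
maximin = minimax = 0, so a saddle point exists.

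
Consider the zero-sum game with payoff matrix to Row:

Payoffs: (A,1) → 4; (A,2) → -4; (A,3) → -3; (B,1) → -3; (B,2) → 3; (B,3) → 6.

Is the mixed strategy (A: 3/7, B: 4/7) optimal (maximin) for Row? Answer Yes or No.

Against 1 this mix gives (3/7)·4 + (4/7)·(-3) = 0.
Against 2 this mix gives (3/7)·(-4) + (4/7)·3 = 0.
Against 3 this mix gives (3/7)·(-3) + (4/7)·6 = 15/7.
All of Column's active replies (1, 2) yield 0, and no column does worse for Row. The mix makes Column indifferent and guarantees 0, so it is optimal.

Yes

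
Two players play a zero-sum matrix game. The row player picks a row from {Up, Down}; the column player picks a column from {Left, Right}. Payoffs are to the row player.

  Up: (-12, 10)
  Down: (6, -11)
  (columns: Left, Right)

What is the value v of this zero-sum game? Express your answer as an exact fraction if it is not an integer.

-24/13

Row minima: Up → -12, Down → -11; maximin = -11.
Column maxima: Left → 6, Right → 10; minimax = 6.
-11 ≠ 6, so there is no saddle point; optimal play is mixed.
Let the row player play Up with probability p. Expected payoff against Left: (-12)p + 6(1−p) = −18p + 6; against Right: 10p + (-11)(1−p) = 21p − 11.
Setting these equal: −18p + 6 = 21p − 11 ⇒ −39p = -17 ⇒ p = 17/39, and the value is (-18)·(17/39) + 6 = -24/13.
For the column player: with q = P(Left), equating Up's and Down's payoffs gives −22q + 10 = 17q − 11 ⇒ q = 7/13.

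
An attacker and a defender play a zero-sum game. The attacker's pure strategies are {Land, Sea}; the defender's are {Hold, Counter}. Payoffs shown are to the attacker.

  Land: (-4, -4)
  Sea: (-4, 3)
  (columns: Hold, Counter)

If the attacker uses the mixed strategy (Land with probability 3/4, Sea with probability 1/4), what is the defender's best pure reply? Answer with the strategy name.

If the defender plays Hold, the attacker's expected payoff is (3/4)·(-4) + (1/4)·(-4) = -4.
If the defender plays Counter, the attacker's expected payoff is (3/4)·(-4) + (1/4)·3 = -9/4.
The defender minimizes the attacker's payoff; the smallest is -4, so the best response is Hold.

Hold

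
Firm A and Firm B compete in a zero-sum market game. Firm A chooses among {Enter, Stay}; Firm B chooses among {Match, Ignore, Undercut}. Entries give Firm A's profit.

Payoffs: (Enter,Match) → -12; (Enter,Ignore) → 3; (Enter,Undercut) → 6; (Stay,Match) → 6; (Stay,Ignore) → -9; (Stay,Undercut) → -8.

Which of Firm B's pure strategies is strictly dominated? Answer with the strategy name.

Undercut

Ignore holds Firm A's payoff strictly below Undercut in every row: 3 < 6, -9 < -8.
So Undercut is strictly dominated for Firm B.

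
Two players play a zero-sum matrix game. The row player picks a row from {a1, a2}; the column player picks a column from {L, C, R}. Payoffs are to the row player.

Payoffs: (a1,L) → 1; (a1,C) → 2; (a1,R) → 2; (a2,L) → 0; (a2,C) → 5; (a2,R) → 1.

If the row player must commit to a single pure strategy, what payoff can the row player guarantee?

1

Row minima: a1 → 1, a2 → 0.
The best of these is 1.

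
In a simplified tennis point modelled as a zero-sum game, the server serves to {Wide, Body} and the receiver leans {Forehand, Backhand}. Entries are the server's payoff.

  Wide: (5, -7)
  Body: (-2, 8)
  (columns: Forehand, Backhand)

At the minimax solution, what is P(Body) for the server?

6/11

Row minima: Wide → -7, Body → -2; maximin = -2.
Column maxima: Forehand → 5, Backhand → 8; minimax = 5.
-2 ≠ 5, so there is no saddle point; optimal play is mixed.
Let the server play Wide with probability p. Expected payoff against Forehand: 5p + (-2)(1−p) = 7p − 2; against Backhand: (-7)p + 8(1−p) = −15p + 8.
Setting these equal: 7p − 2 = −15p + 8 ⇒ 22p = 10 ⇒ p = 5/11, and the value is (7)·(5/11) − 2 = 13/11.
For the receiver: with q = P(Forehand), equating Wide's and Body's payoffs gives 12q − 7 = −10q + 8 ⇒ q = 15/22.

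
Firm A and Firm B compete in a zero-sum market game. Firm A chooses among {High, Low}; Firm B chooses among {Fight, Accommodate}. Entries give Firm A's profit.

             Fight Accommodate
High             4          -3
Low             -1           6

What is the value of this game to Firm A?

Row minima: High → -3, Low → -1; maximin = -1.
Column maxima: Fight → 4, Accommodate → 6; minimax = 4.
-1 ≠ 4, so there is no saddle point; optimal play is mixed.
Let Firm A play High with probability p. Expected payoff against Fight: 4p + (-1)(1−p) = 5p − 1; against Accommodate: (-3)p + 6(1−p) = −9p + 6.
Setting these equal: 5p − 1 = −9p + 6 ⇒ 14p = 7 ⇒ p = 1/2, and the value is (5)·(1/2) − 1 = 3/2.
For Firm B: with q = P(Fight), equating High's and Low's payoffs gives 7q − 3 = −7q + 6 ⇒ q = 9/14.

3/2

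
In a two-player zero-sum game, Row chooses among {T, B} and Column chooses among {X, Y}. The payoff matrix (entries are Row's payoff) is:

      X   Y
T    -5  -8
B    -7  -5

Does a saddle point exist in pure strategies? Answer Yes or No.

Row minima: T → -8, B → -7; maximin = -7.
Column maxima: X → -5, Y → -5; minimax = -5.
-7 ≠ -5, so no pure-strategy equilibrium exists.

No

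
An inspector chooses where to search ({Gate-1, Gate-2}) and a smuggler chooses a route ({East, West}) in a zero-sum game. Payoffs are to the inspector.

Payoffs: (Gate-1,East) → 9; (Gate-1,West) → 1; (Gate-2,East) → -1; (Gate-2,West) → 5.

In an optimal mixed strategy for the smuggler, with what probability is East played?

Row minima: Gate-1 → 1, Gate-2 → -1; maximin = 1.
Column maxima: East → 9, West → 5; minimax = 5.
1 ≠ 5, so there is no saddle point; optimal play is mixed.
Let the inspector play Gate-1 with probability p. Expected payoff against East: 9p + (-1)(1−p) = 10p − 1; against West: 1p + 5(1−p) = −4p + 5.
Setting these equal: 10p − 1 = −4p + 5 ⇒ 14p = 6 ⇒ p = 3/7, and the value is (10)·(3/7) − 1 = 23/7.
For the smuggler: with q = P(East), equating Gate-1's and Gate-2's payoffs gives 8q + 1 = −6q + 5 ⇒ q = 2/7.

2/7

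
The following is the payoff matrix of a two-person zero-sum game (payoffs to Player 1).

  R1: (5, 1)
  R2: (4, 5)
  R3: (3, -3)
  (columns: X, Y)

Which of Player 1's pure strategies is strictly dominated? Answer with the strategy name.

R3

R1 gives a strictly higher payoff than R3 against every column: 5 > 3, 1 > -3.
So R3 is strictly dominated and Player 1 never plays it.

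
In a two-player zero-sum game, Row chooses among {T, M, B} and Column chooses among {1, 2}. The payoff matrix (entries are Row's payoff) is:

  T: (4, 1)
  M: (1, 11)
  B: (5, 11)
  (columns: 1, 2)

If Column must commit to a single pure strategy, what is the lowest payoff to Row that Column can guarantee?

5

Column maxima: 1 → 5, 2 → 11.
The smallest of these is 5.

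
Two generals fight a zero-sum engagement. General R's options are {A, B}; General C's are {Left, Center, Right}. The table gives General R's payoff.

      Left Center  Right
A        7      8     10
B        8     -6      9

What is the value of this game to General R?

106/15

Row minima: A → 7, B → -6; maximin = 7.
Column maxima: Left → 8, Center → 8, Right → 10; minimax = 8.
7 ≠ 8, so there is no saddle point; optimal play is mixed.
Right is strictly dominated by Left (it gives General R strictly more in every row), so General C never plays it.
On the remaining 2×2 (A, B vs Left, Center):
Let General R play A with probability p. Expected payoff against Left: 7p + 8(1−p) = −p + 8; against Center: 8p + (-6)(1−p) = 14p − 6.
Setting these equal: −p + 8 = 14p − 6 ⇒ −15p = -14 ⇒ p = 14/15, and the value is (-1)·(14/15) + 8 = 106/15.
For General C: with q = P(Left), equating A's and B's payoffs gives −q + 8 = 14q − 6 ⇒ q = 14/15.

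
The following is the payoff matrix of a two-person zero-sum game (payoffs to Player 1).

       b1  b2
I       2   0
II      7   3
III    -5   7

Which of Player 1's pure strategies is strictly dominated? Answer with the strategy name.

I

II gives a strictly higher payoff than I against every column: 7 > 2, 3 > 0.
So I is strictly dominated and Player 1 never plays it.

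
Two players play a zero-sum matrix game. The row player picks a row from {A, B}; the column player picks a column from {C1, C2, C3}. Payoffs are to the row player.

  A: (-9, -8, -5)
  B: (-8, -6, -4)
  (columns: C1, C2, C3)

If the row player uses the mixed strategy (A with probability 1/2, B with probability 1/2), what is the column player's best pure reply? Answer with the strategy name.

C1

If the column player plays C1, the row player's expected payoff is (1/2)·(-9) + (1/2)·(-8) = -17/2.
If the column player plays C2, the row player's expected payoff is (1/2)·(-8) + (1/2)·(-6) = -7.
If the column player plays C3, the row player's expected payoff is (1/2)·(-5) + (1/2)·(-4) = -9/2.
The column player minimizes the row player's payoff; the smallest is -17/2, so the best response is C1.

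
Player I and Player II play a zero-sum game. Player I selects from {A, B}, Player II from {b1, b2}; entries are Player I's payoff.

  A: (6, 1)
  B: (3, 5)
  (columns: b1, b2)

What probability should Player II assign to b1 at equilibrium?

Row minima: A → 1, B → 3; maximin = 3.
Column maxima: b1 → 6, b2 → 5; minimax = 5.
3 ≠ 5, so there is no saddle point; optimal play is mixed.
Let Player I play A with probability p. Expected payoff against b1: 6p + 3(1−p) = 3p + 3; against b2: 1p + 5(1−p) = −4p + 5.
Setting these equal: 3p + 3 = −4p + 5 ⇒ 7p = 2 ⇒ p = 2/7, and the value is (3)·(2/7) + 3 = 27/7.
For Player II: with q = P(b1), equating A's and B's payoffs gives 5q + 1 = −2q + 5 ⇒ q = 4/7.

4/7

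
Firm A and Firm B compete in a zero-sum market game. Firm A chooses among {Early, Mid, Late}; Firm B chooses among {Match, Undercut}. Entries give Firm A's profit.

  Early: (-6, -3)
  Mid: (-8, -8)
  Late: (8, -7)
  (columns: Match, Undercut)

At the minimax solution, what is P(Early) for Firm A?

5/6

Row minima: Early → -6, Mid → -8, Late → -7; maximin = -6.
Column maxima: Match → 8, Undercut → -3; minimax = -3.
-6 ≠ -3, so there is no saddle point; optimal play is mixed.
Mid is strictly dominated by Early, so Firm A never plays it.
On the remaining 2×2 (Early, Late vs Match, Undercut):
Let Firm A play Early with probability p. Expected payoff against Match: (-6)p + 8(1−p) = −14p + 8; against Undercut: (-3)p + (-7)(1−p) = 4p − 7.
Setting these equal: −14p + 8 = 4p − 7 ⇒ −18p = -15 ⇒ p = 5/6, and the value is (-14)·(5/6) + 8 = -11/3.
For Firm B: with q = P(Match), equating Early's and Late's payoffs gives −3q − 3 = 15q − 7 ⇒ q = 2/9.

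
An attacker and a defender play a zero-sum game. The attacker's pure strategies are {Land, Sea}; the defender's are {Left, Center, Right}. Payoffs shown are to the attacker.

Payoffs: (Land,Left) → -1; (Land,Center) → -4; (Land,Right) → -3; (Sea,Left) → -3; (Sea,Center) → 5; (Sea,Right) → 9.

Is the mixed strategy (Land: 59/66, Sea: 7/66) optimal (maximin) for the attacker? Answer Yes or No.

Against Left this mix gives (59/66)·(-1) + (7/66)·(-3) = -40/33.
Against Center this mix gives (59/66)·(-4) + (7/66)·5 = -67/22.
Against Right this mix gives (59/66)·(-3) + (7/66)·9 = -19/11.
The defender will play Center, holding the attacker to -67/22. Shifting weight toward the row that does better against Center would raise this floor (the equalizing mix achieves -17/11 against both Center and Left), so the proposed strategy is not optimal.

No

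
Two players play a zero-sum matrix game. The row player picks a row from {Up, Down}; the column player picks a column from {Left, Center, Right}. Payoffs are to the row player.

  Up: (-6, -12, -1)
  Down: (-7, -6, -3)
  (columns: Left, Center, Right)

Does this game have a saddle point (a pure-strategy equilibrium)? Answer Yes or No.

Row minima: Up → -12, Down → -7; maximin = -7.
Column maxima: Left → -6, Center → -6, Right → -1; minimax = -6.
-7 ≠ -6, so no pure-strategy equilibrium exists.

No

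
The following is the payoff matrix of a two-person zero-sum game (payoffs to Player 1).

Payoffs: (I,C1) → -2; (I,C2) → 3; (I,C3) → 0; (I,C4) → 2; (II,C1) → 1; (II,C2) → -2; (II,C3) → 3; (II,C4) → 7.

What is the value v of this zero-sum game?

Row minima: I → -2, II → -2; maximin = -2.
Column maxima: C1 → 1, C2 → 3, C3 → 3, C4 → 7; minimax = 1.
-2 ≠ 1, so there is no saddle point; optimal play is mixed.
C3 is strictly dominated by C1 (it gives Player 1 strictly more in every row), so Player 2 never plays it.
C4 is strictly dominated by C1 (it gives Player 1 strictly more in every row), so Player 2 never plays it.
On the remaining 2×2 (I, II vs C1, C2):
Let Player 1 play I with probability p. Expected payoff against C1: (-2)p + 1(1−p) = −3p + 1; against C2: 3p + (-2)(1−p) = 5p − 2.
Setting these equal: −3p + 1 = 5p − 2 ⇒ −8p = -3 ⇒ p = 3/8, and the value is (-3)·(3/8) + 1 = -1/8.
For Player 2: with q = P(C1), equating I's and II's payoffs gives −5q + 3 = 3q − 2 ⇒ q = 5/8.

-1/8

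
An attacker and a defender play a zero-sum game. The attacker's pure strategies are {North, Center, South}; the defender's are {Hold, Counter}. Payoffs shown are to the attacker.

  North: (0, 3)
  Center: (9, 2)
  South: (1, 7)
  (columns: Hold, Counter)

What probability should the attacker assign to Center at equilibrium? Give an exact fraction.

Row minima: North → 0, Center → 2, South → 1; maximin = 2.
Column maxima: Hold → 9, Counter → 7; minimax = 7.
2 ≠ 7, so there is no saddle point; optimal play is mixed.
North is strictly dominated by South, so the attacker never plays it.
On the remaining 2×2 (Center, South vs Hold, Counter):
Let the attacker play Center with probability p. Expected payoff against Hold: 9p + 1(1−p) = 8p + 1; against Counter: 2p + 7(1−p) = −5p + 7.
Setting these equal: 8p + 1 = −5p + 7 ⇒ 13p = 6 ⇒ p = 6/13, and the value is (8)·(6/13) + 1 = 61/13.
For the defender: with q = P(Hold), equating Center's and South's payoffs gives 7q + 2 = −6q + 7 ⇒ q = 5/13.

6/13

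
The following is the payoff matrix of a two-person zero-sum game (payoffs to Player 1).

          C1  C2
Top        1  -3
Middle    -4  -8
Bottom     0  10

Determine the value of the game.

5/7

Row minima: Top → -3, Middle → -8, Bottom → 0; maximin = 0.
Column maxima: C1 → 1, C2 → 10; minimax = 1.
0 ≠ 1, so there is no saddle point; optimal play is mixed.
Middle is strictly dominated by Top, so Player 1 never plays it.
On the remaining 2×2 (Top, Bottom vs C1, C2):
Let Player 1 play Top with probability p. Expected payoff against C1: 1p + 0(1−p) = p; against C2: (-3)p + 10(1−p) = −13p + 10.
Setting these equal: p = −13p + 10 ⇒ 14p = 10 ⇒ p = 5/7, and the value is (1)·(5/7) = 5/7.
For Player 2: with q = P(C1), equating Top's and Bottom's payoffs gives 4q − 3 = −10q + 10 ⇒ q = 13/14.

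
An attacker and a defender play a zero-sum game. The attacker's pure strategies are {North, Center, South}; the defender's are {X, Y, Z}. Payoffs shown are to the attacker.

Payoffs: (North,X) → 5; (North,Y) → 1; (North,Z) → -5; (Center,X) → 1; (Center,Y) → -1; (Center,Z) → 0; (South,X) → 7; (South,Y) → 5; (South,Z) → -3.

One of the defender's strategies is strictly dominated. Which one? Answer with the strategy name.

X

Y holds the attacker's payoff strictly below X in every row: 1 < 5, -1 < 1, 5 < 7.
So X is strictly dominated for the defender.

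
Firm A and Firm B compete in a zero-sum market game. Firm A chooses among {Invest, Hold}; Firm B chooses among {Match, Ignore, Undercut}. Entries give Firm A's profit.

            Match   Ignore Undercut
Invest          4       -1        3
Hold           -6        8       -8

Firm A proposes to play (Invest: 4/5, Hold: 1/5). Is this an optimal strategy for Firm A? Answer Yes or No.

Yes

Against Match this mix gives (4/5)·4 + (1/5)·(-6) = 2.
Against Ignore this mix gives (4/5)·(-1) + (1/5)·8 = 4/5.
Against Undercut this mix gives (4/5)·3 + (1/5)·(-8) = 4/5.
All of Firm B's active replies (Ignore, Undercut) yield 4/5, and no column does worse for Firm A. The mix makes Firm B indifferent and guarantees 4/5, so it is optimal.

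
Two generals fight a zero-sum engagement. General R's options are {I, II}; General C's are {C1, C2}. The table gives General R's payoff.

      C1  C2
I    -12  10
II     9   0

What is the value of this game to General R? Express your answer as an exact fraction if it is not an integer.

90/31

Row minima: I → -12, II → 0; maximin = 0.
Column maxima: C1 → 9, C2 → 10; minimax = 9.
0 ≠ 9, so there is no saddle point; optimal play is mixed.
Let General R play I with probability p. Expected payoff against C1: (-12)p + 9(1−p) = −21p + 9; against C2: 10p + 0(1−p) = 10p.
Setting these equal: −21p + 9 = 10p ⇒ −31p = -9 ⇒ p = 9/31, and the value is (-21)·(9/31) + 9 = 90/31.
For General C: with q = P(C1), equating I's and II's payoffs gives −22q + 10 = 9q ⇒ q = 10/31.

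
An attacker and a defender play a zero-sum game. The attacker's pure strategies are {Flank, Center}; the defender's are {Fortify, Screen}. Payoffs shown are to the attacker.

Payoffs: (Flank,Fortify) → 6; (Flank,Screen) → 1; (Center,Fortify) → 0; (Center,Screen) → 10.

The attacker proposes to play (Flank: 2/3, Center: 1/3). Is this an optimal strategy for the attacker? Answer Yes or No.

Against Fortify this mix gives (2/3)·6 + (1/3)·0 = 4.
Against Screen this mix gives (2/3)·1 + (1/3)·10 = 4.
All of the defender's active replies (Fortify, Screen) yield 4, and no column does worse for the attacker. The mix makes the defender indifferent and guarantees 4, so it is optimal.

Yes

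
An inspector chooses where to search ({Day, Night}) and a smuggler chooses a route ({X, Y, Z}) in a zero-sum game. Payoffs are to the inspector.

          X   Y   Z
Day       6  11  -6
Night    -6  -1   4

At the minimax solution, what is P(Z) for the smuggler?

6/11

Row minima: Day → -6, Night → -6; maximin = -6.
Column maxima: X → 6, Y → 11, Z → 4; minimax = 4.
-6 ≠ 4, so there is no saddle point; optimal play is mixed.
Y is strictly dominated by X (it gives the inspector strictly more in every row), so the smuggler never plays it.
On the remaining 2×2 (Day, Night vs X, Z):
Let the inspector play Day with probability p. Expected payoff against X: 6p + (-6)(1−p) = 12p − 6; against Z: (-6)p + 4(1−p) = −10p + 4.
Setting these equal: 12p − 6 = −10p + 4 ⇒ 22p = 10 ⇒ p = 5/11, and the value is (12)·(5/11) − 6 = -6/11.
For the smuggler: with q = P(X), equating Day's and Night's payoffs gives 12q − 6 = −10q + 4 ⇒ q = 5/11.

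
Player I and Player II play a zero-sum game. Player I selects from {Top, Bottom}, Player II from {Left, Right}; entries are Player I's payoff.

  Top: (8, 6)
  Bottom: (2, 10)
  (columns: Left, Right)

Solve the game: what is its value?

Row minima: Top → 6, Bottom → 2; maximin = 6.
Column maxima: Left → 8, Right → 10; minimax = 8.
6 ≠ 8, so there is no saddle point; optimal play is mixed.
Let Player I play Top with probability p. Expected payoff against Left: 8p + 2(1−p) = 6p + 2; against Right: 6p + 10(1−p) = −4p + 10.
Setting these equal: 6p + 2 = −4p + 10 ⇒ 10p = 8 ⇒ p = 4/5, and the value is (6)·(4/5) + 2 = 34/5.
For Player II: with q = P(Left), equating Top's and Bottom's payoffs gives 2q + 6 = −8q + 10 ⇒ q = 2/5.

34/5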